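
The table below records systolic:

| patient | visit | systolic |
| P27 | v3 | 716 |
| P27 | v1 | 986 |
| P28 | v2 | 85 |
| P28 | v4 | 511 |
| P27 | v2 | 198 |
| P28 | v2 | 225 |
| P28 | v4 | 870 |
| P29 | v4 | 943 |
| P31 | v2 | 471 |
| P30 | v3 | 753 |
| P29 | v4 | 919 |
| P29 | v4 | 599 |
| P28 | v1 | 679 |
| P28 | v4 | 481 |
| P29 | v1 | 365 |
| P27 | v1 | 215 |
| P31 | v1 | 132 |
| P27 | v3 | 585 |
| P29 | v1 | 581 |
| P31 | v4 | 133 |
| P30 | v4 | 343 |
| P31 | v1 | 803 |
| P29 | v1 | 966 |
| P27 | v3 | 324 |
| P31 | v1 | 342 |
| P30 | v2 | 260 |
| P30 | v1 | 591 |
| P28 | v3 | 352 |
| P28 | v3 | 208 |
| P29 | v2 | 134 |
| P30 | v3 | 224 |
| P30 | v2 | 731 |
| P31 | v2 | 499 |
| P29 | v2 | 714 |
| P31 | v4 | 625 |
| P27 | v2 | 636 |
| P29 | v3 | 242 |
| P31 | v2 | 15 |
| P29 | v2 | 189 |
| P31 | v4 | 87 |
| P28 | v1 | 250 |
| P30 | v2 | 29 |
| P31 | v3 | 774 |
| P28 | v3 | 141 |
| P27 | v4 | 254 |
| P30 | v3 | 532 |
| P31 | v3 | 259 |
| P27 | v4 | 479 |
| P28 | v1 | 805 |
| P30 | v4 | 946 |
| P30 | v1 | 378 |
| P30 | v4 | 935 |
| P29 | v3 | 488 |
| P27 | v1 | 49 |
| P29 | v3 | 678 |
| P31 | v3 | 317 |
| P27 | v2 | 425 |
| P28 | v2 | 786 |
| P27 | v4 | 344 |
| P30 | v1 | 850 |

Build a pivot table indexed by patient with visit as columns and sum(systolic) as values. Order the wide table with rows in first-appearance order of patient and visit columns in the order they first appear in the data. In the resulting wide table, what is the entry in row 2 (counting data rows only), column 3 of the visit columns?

1096

With rows in first-appearance order of patient, row 2 is patient=P28. visit columns in first-appearance order: v3, v1, v2, v4; column 3 is v2.
Long rows with patient=P28, visit=v2: 85 + 225 + 786 = 1096.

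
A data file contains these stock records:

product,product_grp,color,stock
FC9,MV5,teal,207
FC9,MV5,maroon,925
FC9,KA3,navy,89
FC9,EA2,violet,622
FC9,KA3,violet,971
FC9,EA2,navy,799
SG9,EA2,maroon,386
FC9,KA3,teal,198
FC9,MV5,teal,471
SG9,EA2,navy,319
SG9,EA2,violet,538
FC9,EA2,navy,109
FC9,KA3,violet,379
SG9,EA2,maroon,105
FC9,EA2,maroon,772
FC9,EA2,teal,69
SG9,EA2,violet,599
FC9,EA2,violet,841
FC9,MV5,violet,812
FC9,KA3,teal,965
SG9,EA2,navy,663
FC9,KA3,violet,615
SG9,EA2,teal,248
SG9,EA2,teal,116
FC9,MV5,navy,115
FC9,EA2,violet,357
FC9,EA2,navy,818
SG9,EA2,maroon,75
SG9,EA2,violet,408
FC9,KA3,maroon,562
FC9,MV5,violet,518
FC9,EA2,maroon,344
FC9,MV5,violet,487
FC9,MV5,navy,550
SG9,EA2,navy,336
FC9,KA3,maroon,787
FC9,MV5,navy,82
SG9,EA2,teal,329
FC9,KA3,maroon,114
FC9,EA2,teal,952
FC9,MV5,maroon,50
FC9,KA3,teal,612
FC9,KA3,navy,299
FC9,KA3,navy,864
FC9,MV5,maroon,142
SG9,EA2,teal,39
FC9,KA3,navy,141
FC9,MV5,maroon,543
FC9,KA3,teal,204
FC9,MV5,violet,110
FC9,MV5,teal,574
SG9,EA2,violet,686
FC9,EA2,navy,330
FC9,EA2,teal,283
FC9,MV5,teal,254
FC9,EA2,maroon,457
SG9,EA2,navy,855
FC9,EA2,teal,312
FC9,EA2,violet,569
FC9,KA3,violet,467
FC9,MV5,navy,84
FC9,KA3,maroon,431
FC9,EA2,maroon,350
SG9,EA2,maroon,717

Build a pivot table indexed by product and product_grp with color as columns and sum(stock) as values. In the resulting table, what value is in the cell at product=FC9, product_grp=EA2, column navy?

Rows with product=FC9, product_grp=EA2 and color=navy: stock values are 799, 109, 818, 330.
799 + 109 + 818 + 330 = 2056.

2056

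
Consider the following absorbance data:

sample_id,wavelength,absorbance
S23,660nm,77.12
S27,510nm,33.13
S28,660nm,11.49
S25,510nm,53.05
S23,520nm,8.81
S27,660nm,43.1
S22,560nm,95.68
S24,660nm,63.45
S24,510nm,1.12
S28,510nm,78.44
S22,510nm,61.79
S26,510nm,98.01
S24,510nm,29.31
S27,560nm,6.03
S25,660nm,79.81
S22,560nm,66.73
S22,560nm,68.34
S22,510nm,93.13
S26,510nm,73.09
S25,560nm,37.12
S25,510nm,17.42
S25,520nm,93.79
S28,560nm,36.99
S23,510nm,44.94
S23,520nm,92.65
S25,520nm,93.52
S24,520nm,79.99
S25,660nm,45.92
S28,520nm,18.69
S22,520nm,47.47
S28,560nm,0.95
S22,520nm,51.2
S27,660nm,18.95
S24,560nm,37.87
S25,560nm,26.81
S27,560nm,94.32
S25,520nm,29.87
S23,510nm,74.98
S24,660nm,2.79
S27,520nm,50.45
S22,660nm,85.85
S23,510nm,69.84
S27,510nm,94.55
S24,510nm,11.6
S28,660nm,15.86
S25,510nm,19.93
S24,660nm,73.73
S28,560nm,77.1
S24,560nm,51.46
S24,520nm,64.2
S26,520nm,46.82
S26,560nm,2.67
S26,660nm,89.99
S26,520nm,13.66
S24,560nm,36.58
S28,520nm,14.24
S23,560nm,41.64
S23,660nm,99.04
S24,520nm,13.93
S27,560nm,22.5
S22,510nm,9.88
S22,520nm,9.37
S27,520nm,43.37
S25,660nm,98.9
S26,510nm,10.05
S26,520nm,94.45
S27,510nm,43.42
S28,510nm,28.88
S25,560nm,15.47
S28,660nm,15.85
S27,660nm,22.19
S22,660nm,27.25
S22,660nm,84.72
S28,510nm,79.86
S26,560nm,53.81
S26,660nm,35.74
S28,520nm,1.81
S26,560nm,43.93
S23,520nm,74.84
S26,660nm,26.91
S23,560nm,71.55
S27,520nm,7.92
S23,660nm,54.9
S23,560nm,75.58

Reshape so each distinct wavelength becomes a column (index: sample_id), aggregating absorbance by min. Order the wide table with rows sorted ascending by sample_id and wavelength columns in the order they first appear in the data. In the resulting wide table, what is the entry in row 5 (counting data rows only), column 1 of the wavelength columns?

26.91

With rows sorted ascending by sample_id, row 5 is sample_id=S26. wavelength columns in first-appearance order: 660nm, 510nm, 520nm, 560nm; column 1 is 660nm.
Long rows with sample_id=S26, wavelength=660nm: min(89.99, 35.74, 26.91) = 26.91.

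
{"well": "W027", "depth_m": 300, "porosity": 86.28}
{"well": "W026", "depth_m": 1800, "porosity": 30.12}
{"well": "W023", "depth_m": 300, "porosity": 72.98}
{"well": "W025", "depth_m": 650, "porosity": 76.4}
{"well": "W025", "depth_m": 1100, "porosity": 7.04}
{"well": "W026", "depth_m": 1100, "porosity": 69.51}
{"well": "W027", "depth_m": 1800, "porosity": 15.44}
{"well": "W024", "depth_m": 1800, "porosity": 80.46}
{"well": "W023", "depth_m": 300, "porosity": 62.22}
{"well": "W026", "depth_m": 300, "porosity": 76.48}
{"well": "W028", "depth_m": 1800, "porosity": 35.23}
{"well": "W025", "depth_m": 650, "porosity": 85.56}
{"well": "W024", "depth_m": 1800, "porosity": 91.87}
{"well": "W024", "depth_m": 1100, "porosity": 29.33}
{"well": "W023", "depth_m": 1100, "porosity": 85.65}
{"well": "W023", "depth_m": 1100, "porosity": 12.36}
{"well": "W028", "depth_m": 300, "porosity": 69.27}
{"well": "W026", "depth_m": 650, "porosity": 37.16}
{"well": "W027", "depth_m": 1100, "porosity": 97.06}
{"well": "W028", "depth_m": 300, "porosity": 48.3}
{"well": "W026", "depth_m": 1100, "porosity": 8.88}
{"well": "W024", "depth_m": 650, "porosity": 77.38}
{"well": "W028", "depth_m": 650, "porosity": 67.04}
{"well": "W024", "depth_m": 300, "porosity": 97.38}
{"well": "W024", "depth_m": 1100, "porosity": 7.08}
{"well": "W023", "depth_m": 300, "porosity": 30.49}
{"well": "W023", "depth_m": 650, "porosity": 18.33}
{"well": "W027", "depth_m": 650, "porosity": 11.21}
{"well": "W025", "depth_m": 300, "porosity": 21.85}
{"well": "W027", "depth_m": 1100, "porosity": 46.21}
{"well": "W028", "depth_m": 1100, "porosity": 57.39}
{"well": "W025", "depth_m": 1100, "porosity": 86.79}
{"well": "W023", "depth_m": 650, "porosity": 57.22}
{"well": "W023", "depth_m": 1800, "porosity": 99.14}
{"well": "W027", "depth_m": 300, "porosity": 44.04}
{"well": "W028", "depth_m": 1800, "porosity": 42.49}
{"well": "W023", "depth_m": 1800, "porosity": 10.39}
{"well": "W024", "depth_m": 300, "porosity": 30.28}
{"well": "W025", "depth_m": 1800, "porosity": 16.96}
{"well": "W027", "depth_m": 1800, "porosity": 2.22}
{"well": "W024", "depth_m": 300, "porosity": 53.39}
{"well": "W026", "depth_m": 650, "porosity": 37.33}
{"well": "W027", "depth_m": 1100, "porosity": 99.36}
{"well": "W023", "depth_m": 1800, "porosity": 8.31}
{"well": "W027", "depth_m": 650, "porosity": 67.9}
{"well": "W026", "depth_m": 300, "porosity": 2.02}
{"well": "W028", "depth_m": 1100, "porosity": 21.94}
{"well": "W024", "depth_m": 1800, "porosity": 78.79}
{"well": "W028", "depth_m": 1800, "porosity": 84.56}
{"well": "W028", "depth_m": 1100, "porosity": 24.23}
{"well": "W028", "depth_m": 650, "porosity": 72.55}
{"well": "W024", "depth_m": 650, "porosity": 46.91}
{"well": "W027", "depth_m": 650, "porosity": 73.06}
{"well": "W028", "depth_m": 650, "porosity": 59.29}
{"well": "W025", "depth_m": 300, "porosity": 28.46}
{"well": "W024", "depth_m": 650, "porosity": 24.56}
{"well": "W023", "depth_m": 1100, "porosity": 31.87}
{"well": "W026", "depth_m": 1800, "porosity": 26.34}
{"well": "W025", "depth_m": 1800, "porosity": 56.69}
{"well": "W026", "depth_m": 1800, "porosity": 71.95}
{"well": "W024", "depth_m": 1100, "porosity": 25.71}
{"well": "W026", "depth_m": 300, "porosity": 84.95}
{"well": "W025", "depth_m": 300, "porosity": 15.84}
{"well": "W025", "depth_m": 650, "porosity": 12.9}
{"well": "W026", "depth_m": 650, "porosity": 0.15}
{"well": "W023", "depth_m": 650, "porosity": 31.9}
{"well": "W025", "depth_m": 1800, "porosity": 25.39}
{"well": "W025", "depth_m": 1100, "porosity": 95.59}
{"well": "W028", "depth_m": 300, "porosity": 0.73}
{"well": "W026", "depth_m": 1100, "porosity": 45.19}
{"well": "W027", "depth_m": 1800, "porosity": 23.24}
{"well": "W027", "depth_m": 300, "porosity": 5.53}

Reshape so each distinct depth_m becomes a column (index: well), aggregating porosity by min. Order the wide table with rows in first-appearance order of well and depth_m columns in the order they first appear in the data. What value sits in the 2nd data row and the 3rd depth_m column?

With rows in first-appearance order of well, row 2 is well=W026. depth_m columns in first-appearance order: 300, 1800, 650, 1100; column 3 is 650.
Long rows with well=W026, depth_m=650: min(37.16, 37.33, 0.15) = 0.15.

0.15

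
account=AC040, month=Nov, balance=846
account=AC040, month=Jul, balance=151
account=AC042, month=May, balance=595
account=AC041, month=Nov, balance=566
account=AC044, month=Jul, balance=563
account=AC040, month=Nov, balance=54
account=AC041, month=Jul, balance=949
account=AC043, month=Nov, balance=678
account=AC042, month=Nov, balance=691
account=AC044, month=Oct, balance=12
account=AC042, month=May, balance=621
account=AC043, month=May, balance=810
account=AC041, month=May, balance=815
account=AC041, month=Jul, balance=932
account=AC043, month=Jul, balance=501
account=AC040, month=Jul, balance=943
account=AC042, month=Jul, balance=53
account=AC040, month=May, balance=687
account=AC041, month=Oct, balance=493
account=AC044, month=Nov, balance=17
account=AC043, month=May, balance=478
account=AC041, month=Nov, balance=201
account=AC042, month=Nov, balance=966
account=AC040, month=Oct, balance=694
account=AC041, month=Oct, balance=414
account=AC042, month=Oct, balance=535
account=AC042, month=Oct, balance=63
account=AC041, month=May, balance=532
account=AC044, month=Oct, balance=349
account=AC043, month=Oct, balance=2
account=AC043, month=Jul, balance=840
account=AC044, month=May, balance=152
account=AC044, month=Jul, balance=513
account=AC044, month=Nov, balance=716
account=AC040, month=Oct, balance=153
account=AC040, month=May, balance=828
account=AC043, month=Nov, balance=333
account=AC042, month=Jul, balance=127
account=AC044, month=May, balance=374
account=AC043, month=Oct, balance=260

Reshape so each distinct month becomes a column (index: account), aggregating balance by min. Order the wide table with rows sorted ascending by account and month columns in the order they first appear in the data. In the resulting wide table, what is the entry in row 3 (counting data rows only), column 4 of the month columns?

With rows sorted ascending by account, row 3 is account=AC042. month columns in first-appearance order: Nov, Jul, May, Oct; column 4 is Oct.
Long rows with account=AC042, month=Oct: min(535, 63) = 63.

63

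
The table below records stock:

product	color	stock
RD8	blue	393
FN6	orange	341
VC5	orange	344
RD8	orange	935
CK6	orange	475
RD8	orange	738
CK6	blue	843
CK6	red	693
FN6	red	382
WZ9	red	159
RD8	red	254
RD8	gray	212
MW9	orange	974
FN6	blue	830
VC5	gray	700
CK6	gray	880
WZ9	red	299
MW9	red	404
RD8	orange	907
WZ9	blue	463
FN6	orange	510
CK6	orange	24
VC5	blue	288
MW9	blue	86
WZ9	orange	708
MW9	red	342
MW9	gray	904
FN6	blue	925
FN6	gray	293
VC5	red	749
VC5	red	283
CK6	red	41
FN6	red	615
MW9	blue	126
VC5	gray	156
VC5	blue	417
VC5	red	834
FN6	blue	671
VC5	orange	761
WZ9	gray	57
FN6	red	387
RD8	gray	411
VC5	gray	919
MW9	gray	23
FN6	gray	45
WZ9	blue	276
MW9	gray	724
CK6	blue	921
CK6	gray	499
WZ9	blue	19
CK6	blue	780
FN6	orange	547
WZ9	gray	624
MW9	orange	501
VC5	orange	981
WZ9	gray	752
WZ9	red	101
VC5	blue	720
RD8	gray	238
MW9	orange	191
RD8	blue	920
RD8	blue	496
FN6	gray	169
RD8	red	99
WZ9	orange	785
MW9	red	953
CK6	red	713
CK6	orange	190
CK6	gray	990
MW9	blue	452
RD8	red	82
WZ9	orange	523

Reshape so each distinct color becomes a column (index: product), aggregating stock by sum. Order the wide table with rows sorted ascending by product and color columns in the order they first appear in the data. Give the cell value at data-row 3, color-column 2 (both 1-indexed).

With rows sorted ascending by product, row 3 is product=MW9. color columns in first-appearance order: blue, orange, red, gray; column 2 is orange.
Long rows with product=MW9, color=orange: 974 + 501 + 191 = 1666.

1666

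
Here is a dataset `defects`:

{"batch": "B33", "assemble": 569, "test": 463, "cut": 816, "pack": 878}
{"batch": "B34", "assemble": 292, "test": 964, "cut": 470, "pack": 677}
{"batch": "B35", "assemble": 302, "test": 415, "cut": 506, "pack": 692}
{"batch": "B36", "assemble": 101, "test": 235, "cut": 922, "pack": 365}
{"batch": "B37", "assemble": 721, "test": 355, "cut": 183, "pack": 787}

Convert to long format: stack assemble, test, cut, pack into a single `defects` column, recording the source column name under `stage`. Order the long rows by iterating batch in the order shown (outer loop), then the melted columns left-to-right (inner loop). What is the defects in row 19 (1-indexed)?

183

20 rows total (5 × 4). Row 19: index ⌊(19-1)/4⌋ = 4 into batch → B37; (19-1) mod 4 = 2 into the melted columns → cut.
So row 19 is (B37, cut, 183); defects = 183.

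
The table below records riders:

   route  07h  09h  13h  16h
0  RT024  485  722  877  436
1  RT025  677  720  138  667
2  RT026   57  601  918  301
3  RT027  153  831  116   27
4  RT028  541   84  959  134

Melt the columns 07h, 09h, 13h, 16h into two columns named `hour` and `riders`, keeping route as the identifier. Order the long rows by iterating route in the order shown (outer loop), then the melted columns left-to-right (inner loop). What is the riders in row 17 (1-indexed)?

20 rows total (5 × 4). Row 17: index ⌊(17-1)/4⌋ = 4 into route → RT028; (17-1) mod 4 = 0 into the melted columns → 07h.
So row 17 is (RT028, 07h, 541); riders = 541.

541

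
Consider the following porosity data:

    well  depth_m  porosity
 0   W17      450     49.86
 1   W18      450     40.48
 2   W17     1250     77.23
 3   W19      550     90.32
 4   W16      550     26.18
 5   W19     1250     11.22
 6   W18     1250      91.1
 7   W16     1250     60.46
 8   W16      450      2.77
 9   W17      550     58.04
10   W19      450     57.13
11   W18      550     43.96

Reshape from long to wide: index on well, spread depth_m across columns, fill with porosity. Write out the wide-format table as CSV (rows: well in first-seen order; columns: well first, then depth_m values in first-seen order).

Columns: well plus the 3 distinct depth_m values (450, 1250, 550).
For example, row W17 column 450 takes porosity=49.86 from the long row (W17, 450).

well,450,1250,550
W17,49.86,77.23,58.04
W18,40.48,91.1,43.96
W19,57.13,11.22,90.32
W16,2.77,60.46,26.18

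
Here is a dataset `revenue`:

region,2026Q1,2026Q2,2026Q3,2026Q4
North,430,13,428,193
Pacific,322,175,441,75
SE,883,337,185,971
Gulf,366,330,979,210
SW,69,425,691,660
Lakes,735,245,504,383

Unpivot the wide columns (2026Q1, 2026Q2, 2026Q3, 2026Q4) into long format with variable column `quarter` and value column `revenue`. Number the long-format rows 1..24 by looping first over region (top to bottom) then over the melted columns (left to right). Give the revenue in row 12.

24 rows total (6 × 4). Row 12: index ⌊(12-1)/4⌋ = 2 into region → SE; (12-1) mod 4 = 3 into the melted columns → 2026Q4.
So row 12 is (SE, 2026Q4, 971); revenue = 971.

971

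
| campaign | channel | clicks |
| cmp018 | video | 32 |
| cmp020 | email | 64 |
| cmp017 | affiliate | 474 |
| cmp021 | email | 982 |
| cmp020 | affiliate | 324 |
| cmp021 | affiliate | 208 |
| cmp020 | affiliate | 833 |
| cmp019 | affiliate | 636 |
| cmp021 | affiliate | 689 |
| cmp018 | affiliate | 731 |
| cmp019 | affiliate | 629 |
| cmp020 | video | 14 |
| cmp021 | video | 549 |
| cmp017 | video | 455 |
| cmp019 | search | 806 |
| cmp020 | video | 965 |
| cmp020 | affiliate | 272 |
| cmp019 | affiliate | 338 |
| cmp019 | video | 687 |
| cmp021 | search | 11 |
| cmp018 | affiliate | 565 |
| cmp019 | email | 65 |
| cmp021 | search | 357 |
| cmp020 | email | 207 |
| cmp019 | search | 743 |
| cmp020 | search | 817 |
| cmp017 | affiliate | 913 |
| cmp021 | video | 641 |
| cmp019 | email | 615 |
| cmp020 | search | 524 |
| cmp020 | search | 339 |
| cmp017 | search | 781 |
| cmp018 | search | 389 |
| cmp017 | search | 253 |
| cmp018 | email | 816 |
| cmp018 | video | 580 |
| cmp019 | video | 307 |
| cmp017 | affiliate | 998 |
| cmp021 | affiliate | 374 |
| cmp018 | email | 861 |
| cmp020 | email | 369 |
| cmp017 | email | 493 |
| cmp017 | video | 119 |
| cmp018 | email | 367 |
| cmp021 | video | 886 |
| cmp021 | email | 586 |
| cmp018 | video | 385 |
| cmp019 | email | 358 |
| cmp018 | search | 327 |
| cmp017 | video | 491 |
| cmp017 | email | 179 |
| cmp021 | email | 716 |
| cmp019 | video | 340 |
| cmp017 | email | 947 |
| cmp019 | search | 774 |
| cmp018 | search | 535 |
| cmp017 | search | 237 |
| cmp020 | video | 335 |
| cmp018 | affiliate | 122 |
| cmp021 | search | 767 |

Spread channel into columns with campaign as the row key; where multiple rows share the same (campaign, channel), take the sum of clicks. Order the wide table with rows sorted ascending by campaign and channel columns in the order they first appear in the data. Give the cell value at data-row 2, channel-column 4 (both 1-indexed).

1251

With rows sorted ascending by campaign, row 2 is campaign=cmp018. channel columns in first-appearance order: video, email, affiliate, search; column 4 is search.
Long rows with campaign=cmp018, channel=search: 389 + 327 + 535 = 1251.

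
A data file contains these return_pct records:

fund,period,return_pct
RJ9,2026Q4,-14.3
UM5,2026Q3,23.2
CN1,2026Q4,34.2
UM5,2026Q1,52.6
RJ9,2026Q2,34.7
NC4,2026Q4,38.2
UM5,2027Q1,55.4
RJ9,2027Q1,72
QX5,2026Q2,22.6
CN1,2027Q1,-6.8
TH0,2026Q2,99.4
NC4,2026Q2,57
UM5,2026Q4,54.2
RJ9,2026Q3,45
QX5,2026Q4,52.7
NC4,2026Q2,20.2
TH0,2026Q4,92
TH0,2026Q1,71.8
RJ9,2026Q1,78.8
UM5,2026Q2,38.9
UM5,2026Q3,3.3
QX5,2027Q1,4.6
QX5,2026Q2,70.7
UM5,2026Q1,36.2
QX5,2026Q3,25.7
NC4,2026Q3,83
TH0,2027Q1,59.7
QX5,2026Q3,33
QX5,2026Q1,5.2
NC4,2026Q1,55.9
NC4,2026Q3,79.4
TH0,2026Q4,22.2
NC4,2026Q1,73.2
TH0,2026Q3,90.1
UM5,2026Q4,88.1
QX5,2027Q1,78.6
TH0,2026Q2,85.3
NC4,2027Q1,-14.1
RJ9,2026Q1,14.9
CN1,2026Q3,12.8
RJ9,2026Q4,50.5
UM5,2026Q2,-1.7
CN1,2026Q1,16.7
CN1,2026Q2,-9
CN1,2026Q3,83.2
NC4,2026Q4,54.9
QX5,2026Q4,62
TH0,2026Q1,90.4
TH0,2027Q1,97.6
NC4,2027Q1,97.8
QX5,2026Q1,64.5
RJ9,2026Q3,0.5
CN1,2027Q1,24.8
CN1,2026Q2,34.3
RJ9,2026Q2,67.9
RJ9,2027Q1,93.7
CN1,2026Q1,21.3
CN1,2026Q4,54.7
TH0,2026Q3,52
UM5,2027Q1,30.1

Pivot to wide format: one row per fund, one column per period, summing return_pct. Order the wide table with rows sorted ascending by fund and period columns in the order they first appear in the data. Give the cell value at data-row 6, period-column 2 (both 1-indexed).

With rows sorted ascending by fund, row 6 is fund=UM5. period columns in first-appearance order: 2026Q4, 2026Q3, 2026Q1, 2026Q2, 2027Q1; column 2 is 2026Q3.
Long rows with fund=UM5, period=2026Q3: 23.2 + 3.3 = 26.5.

26.5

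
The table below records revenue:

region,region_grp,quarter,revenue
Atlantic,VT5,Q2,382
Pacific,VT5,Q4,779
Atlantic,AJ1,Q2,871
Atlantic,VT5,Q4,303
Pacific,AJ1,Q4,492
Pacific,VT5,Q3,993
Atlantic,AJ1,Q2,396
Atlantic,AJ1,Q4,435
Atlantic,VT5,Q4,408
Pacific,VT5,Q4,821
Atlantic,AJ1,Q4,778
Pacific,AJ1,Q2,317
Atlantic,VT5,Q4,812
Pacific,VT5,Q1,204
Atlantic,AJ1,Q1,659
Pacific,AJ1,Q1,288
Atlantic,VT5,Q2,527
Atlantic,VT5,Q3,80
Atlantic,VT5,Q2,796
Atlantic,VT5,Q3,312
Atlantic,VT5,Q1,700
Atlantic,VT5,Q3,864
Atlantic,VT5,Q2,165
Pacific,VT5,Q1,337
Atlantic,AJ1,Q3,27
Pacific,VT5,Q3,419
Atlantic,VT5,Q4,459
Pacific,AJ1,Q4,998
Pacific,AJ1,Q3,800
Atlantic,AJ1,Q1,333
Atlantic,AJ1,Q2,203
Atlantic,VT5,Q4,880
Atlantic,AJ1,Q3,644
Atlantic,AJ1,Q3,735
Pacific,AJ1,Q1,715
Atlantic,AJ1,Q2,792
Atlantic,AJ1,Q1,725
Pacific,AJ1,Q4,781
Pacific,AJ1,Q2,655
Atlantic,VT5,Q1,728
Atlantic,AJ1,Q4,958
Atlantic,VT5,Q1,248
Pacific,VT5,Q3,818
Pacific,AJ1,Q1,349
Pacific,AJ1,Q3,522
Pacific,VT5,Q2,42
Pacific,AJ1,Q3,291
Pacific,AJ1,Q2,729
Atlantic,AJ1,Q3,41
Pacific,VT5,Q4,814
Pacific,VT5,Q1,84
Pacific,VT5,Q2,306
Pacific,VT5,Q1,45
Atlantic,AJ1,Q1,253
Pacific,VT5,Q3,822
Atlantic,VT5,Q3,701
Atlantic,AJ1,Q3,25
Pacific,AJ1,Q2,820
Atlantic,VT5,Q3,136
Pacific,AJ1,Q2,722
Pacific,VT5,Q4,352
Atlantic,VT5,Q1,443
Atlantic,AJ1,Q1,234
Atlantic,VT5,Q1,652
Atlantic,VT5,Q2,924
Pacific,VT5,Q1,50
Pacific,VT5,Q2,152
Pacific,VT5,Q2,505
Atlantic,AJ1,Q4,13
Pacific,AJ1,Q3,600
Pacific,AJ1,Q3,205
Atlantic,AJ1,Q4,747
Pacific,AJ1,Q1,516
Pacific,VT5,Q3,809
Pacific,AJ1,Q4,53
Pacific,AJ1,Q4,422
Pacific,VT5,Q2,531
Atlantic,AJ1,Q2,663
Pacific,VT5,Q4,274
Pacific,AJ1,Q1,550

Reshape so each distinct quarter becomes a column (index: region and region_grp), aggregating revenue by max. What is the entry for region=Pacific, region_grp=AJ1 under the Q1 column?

715

Rows with region=Pacific, region_grp=AJ1 and quarter=Q1: revenue values are 288, 715, 349, 516, 550.
max(288, 715, 349, 516, 550) = 715.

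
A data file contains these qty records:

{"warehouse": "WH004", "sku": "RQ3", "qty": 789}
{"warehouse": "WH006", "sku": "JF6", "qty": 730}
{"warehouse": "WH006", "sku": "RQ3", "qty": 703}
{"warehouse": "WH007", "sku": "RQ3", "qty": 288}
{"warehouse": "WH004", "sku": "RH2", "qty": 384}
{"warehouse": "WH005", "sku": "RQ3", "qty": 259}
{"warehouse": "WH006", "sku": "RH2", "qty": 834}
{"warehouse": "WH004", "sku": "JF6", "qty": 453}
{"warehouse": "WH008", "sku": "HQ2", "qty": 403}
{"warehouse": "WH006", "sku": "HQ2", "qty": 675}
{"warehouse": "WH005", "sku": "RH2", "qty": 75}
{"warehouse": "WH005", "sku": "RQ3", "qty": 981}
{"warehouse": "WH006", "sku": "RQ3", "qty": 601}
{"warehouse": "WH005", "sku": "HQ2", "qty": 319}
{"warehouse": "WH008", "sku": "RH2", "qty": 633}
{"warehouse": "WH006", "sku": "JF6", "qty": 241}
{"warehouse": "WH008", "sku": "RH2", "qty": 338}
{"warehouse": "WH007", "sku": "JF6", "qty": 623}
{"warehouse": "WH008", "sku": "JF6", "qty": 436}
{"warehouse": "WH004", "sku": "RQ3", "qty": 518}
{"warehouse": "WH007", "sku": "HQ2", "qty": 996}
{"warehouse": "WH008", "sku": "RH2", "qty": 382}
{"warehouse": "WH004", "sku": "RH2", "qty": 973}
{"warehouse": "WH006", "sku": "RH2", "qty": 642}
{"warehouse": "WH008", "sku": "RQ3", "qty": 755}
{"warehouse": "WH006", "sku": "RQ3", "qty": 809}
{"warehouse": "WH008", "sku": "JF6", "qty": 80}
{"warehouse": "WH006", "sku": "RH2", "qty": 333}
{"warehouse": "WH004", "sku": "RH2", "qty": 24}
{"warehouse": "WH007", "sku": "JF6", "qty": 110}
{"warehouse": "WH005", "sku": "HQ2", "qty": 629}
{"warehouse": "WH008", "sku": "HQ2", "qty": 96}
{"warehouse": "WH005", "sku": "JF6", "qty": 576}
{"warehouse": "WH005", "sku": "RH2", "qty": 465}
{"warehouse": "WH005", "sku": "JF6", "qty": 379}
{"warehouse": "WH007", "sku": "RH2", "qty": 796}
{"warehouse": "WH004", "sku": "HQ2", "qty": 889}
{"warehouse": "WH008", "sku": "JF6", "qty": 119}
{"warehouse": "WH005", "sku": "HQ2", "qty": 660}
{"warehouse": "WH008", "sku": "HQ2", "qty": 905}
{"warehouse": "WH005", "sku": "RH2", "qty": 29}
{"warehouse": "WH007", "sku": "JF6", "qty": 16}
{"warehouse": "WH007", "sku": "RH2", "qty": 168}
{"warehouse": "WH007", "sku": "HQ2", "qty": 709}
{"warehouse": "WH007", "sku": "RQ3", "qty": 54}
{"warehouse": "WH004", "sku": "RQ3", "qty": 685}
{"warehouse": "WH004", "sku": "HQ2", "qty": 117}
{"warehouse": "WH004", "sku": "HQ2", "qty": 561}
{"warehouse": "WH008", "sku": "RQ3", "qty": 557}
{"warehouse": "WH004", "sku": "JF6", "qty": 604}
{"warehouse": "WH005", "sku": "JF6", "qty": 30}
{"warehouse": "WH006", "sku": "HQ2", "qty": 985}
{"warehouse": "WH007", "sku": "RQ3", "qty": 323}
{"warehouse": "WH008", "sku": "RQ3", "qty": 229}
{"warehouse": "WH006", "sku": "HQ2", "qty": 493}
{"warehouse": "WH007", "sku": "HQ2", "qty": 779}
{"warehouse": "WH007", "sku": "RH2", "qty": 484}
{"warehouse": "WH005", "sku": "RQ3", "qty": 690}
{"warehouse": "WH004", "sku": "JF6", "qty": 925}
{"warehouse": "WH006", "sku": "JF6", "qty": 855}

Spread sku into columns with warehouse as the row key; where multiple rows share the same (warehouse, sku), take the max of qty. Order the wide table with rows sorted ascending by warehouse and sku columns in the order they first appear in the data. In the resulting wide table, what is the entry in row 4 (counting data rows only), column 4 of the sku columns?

996

With rows sorted ascending by warehouse, row 4 is warehouse=WH007. sku columns in first-appearance order: RQ3, JF6, RH2, HQ2; column 4 is HQ2.
Long rows with warehouse=WH007, sku=HQ2: max(996, 709, 779) = 996.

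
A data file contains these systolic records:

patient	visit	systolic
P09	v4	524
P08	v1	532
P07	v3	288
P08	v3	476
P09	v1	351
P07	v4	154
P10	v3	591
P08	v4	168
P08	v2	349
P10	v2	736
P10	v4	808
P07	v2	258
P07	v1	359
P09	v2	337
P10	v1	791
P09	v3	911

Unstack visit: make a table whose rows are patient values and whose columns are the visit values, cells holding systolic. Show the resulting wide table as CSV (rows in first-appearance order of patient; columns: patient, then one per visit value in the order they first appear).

Columns: patient plus the 4 distinct visit values (v4, v1, v3, v2).
For example, row P09 column v4 takes systolic=524 from the long row (P09, v4).

patient,v4,v1,v3,v2
P09,524,351,911,337
P08,168,532,476,349
P07,154,359,288,258
P10,808,791,591,736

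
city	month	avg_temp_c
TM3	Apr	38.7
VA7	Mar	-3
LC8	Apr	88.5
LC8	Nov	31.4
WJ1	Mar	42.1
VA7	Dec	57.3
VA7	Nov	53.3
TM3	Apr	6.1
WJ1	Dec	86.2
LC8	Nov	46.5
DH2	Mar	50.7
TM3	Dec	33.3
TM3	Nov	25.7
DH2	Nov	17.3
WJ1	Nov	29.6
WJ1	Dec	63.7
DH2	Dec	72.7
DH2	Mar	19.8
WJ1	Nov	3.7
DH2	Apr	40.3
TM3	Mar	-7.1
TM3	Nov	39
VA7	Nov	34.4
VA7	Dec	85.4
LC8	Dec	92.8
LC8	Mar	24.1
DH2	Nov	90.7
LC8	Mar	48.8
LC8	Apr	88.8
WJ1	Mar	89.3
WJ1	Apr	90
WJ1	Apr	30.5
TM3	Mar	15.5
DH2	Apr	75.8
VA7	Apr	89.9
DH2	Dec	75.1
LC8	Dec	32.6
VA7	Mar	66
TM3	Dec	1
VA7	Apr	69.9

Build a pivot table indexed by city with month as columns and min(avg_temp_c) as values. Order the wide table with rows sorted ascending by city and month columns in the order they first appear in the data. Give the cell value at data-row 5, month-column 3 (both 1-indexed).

With rows sorted ascending by city, row 5 is city=WJ1. month columns in first-appearance order: Apr, Mar, Nov, Dec; column 3 is Nov.
Long rows with city=WJ1, month=Nov: min(29.6, 3.7) = 3.7.

3.7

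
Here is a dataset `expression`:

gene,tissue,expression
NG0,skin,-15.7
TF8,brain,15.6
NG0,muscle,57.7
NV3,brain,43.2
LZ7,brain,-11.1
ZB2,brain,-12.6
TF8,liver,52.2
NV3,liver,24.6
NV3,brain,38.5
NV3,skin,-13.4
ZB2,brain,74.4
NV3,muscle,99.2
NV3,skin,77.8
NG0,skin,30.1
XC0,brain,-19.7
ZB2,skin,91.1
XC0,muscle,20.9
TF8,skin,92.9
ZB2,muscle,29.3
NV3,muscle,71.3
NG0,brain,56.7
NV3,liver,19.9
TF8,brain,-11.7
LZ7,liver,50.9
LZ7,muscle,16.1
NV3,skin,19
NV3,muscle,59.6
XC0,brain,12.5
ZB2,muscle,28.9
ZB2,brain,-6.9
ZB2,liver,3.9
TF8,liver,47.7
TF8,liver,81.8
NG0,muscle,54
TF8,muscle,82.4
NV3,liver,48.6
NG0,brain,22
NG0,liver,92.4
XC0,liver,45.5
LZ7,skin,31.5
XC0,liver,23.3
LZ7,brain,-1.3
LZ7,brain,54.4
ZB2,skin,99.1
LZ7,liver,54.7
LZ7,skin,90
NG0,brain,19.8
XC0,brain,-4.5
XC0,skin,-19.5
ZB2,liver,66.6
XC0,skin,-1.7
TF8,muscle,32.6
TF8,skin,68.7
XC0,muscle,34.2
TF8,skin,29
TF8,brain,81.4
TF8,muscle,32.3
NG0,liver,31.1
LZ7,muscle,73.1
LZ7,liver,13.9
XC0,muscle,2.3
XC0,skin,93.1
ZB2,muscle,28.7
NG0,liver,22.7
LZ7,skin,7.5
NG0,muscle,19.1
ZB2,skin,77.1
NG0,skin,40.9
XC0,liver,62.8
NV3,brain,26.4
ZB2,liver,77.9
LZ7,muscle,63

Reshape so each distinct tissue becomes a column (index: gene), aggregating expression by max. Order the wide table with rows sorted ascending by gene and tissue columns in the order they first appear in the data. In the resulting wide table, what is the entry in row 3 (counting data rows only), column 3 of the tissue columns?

With rows sorted ascending by gene, row 3 is gene=NV3. tissue columns in first-appearance order: skin, brain, muscle, liver; column 3 is muscle.
Long rows with gene=NV3, tissue=muscle: max(99.2, 71.3, 59.6) = 99.2.

99.2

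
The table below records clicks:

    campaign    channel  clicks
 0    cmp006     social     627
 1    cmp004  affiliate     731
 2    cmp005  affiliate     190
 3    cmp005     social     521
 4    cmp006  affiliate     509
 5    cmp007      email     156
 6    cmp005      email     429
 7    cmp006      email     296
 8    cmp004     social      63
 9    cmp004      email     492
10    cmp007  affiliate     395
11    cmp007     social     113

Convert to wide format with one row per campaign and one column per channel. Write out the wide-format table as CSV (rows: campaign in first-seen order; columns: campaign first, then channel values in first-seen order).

campaign,social,affiliate,email
cmp006,627,509,296
cmp004,63,731,492
cmp005,521,190,429
cmp007,113,395,156

Columns: campaign plus the 3 distinct channel values (social, affiliate, email).
For example, row cmp006 column social takes clicks=627 from the long row (cmp006, social).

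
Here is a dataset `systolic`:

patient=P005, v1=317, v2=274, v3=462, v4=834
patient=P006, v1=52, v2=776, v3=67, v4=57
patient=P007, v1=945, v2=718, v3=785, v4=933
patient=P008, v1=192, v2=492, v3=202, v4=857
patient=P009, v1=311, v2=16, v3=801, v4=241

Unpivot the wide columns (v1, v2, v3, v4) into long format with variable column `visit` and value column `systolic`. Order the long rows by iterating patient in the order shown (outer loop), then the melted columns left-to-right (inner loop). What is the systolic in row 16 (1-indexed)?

20 rows total (5 × 4). Row 16: index ⌊(16-1)/4⌋ = 3 into patient → P008; (16-1) mod 4 = 3 into the melted columns → v4.
So row 16 is (P008, v4, 857); systolic = 857.

857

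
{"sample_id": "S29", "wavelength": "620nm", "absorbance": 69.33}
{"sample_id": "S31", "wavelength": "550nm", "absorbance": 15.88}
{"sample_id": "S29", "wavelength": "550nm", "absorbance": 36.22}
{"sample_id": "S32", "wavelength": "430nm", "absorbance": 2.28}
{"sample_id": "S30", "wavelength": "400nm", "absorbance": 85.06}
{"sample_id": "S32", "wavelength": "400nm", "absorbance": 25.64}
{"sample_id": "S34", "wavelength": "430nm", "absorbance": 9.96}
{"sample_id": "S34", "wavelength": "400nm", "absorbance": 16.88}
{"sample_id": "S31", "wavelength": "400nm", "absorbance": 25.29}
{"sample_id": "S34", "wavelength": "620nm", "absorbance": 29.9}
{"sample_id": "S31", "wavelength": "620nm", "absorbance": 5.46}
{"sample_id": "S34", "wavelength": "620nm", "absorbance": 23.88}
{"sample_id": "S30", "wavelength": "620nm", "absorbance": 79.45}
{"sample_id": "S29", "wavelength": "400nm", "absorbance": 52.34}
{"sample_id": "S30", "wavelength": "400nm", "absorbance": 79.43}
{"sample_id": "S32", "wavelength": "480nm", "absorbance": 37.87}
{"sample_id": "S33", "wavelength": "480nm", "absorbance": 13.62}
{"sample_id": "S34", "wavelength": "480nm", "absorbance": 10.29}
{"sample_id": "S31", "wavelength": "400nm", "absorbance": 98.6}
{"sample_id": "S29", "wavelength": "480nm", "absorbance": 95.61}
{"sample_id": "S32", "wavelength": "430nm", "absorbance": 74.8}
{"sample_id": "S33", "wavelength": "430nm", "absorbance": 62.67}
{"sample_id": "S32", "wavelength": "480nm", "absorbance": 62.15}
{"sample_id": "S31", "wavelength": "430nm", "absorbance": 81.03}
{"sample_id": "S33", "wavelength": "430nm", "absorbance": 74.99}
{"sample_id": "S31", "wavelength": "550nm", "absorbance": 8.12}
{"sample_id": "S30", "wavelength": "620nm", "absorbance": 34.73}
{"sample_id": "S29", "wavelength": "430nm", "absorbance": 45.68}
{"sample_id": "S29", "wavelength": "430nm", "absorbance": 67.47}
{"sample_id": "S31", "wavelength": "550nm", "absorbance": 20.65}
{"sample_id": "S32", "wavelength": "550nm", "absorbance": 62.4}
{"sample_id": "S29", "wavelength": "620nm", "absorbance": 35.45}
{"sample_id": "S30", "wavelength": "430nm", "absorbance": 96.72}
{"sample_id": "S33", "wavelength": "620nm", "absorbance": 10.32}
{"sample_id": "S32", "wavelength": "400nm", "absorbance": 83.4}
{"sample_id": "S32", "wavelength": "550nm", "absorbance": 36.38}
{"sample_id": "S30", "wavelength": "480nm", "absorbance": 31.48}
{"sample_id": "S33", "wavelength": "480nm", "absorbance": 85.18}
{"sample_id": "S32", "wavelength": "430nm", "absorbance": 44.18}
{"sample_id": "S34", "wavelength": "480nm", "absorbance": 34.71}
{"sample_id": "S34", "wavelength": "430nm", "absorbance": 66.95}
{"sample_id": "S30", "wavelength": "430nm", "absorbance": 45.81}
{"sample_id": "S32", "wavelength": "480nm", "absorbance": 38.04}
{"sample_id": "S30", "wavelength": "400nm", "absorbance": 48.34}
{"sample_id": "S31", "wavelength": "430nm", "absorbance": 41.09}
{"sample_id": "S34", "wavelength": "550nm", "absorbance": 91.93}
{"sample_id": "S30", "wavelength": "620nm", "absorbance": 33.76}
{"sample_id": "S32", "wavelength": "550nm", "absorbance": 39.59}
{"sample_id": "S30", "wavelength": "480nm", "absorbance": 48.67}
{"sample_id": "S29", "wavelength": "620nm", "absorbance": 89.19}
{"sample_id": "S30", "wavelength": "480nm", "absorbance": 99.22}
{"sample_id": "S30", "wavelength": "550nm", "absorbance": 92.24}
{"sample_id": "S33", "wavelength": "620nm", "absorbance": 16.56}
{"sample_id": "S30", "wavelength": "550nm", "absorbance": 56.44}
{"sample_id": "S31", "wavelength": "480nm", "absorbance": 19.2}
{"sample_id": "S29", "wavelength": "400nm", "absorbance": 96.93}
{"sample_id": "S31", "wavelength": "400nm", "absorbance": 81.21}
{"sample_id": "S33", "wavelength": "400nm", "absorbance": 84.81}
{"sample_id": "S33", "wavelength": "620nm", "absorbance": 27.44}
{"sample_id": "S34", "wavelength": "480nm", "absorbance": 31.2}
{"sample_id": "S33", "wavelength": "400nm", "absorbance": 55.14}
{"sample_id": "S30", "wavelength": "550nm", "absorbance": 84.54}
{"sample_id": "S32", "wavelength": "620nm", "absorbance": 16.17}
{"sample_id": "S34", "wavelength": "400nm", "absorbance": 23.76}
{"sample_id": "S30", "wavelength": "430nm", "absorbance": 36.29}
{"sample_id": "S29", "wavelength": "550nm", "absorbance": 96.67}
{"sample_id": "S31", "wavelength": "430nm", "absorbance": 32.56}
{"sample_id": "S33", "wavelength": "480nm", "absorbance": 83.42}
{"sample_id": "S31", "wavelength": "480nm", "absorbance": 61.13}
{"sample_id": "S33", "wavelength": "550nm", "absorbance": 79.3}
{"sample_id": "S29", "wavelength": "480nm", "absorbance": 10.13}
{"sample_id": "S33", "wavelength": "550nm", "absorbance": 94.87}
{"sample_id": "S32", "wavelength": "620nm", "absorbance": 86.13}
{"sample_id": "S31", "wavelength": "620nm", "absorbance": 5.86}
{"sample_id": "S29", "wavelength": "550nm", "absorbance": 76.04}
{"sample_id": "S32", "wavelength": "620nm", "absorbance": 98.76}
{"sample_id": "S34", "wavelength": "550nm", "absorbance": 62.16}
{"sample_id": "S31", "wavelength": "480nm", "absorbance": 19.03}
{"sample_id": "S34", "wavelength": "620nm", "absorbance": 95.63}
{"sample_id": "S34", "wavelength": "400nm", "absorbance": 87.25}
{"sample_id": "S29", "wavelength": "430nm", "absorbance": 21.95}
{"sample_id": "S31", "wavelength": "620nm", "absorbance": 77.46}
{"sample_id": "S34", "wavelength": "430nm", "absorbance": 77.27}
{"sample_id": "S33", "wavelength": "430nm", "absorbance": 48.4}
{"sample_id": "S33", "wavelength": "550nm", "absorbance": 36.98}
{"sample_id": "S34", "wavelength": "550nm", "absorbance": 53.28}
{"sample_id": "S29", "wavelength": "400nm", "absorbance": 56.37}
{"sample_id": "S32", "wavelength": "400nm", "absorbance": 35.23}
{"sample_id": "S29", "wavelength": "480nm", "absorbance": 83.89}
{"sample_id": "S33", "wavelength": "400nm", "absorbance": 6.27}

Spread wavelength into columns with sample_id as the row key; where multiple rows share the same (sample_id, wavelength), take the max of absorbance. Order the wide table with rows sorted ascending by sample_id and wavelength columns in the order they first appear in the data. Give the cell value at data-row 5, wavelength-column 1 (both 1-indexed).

27.44

With rows sorted ascending by sample_id, row 5 is sample_id=S33. wavelength columns in first-appearance order: 620nm, 550nm, 430nm, 400nm, 480nm; column 1 is 620nm.
Long rows with sample_id=S33, wavelength=620nm: max(10.32, 16.56, 27.44) = 27.44.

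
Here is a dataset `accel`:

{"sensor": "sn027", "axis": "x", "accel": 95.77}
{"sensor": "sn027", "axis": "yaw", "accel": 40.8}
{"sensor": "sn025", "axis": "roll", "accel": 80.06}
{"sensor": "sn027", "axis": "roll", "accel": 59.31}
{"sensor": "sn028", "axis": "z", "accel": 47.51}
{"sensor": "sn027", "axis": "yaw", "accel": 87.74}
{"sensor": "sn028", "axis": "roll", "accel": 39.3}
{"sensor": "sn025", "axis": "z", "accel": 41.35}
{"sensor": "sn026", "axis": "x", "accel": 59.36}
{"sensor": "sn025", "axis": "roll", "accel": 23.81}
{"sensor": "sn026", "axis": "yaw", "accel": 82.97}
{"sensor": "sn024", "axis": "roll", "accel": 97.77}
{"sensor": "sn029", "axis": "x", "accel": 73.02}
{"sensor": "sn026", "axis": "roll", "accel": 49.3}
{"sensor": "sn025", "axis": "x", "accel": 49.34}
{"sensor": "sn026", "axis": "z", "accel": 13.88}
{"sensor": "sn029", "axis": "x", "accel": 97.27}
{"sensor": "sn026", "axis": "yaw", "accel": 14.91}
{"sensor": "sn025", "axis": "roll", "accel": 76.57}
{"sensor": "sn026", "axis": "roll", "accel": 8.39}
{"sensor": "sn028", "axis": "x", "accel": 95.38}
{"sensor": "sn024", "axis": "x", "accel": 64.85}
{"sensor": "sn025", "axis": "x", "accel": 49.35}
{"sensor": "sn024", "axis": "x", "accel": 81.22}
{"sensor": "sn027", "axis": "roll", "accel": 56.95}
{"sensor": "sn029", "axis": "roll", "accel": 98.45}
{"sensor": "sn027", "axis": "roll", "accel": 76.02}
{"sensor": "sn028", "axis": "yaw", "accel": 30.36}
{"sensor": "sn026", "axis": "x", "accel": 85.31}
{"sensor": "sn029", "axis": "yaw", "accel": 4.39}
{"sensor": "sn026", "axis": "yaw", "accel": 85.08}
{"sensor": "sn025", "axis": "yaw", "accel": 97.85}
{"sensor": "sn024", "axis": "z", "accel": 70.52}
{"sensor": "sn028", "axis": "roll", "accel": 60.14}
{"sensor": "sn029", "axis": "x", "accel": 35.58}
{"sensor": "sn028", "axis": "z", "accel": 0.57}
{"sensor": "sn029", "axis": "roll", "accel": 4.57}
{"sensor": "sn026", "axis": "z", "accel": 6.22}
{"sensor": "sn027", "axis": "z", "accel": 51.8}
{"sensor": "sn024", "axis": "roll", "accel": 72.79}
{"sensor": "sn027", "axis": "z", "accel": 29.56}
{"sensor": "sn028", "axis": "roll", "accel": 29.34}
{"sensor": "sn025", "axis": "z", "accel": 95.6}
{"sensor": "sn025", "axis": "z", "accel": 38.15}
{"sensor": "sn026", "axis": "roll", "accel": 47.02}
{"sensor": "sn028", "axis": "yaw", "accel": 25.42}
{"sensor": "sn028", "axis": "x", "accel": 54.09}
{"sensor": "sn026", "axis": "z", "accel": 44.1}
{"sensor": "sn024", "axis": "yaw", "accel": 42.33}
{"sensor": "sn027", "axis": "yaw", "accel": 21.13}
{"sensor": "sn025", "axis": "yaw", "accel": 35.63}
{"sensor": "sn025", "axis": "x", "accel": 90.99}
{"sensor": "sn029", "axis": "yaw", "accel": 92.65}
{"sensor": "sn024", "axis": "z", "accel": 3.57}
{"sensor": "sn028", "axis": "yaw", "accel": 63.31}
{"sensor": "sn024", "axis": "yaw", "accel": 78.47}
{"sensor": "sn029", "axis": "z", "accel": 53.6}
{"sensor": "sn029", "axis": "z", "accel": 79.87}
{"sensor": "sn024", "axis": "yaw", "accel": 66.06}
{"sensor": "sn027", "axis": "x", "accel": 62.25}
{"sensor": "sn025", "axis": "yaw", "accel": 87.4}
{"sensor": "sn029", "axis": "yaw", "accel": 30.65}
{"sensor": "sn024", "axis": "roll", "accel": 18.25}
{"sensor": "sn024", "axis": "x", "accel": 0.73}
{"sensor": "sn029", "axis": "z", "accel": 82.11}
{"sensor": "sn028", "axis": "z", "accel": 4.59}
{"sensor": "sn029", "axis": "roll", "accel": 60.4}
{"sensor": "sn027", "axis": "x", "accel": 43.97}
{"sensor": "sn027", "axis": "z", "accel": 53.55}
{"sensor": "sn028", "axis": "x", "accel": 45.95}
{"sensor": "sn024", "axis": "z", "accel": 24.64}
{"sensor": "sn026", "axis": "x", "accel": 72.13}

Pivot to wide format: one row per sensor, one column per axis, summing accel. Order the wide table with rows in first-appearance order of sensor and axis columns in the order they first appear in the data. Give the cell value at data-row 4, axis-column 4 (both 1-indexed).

64.20

With rows in first-appearance order of sensor, row 4 is sensor=sn026. axis columns in first-appearance order: x, yaw, roll, z; column 4 is z.
Long rows with sensor=sn026, axis=z: 13.88 + 6.22 + 44.1 = 64.20.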